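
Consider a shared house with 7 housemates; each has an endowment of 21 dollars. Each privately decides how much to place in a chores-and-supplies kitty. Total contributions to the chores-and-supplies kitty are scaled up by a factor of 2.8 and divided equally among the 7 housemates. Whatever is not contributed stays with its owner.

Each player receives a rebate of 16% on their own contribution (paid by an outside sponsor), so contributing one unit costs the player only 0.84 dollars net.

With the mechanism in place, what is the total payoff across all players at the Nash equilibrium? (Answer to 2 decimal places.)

147.00 dollars

Even with the mechanism, each unit contributed returns only (2.8/7) / 0.84 = 0.4762 per unit of net cost, so contributing nothing is still dominant.
At the Nash equilibrium no one contributes; group total payoff = 7 × 21 = 147.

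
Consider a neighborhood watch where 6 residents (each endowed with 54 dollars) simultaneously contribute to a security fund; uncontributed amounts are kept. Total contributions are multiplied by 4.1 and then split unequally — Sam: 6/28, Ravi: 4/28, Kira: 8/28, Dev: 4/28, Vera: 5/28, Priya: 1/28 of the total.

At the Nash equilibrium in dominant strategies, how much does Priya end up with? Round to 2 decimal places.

61.91 dollars

Player j's private return per contributed unit is 4.1 × (j's share). Contributing is weakly dominant for j when that share is at least 1/4.1 = 0.2439, and contributing 0 is dominant otherwise.
The only share above 0.2439 is Kira's 8/28, contributing 54; the remaining 5 contribute 0. Total contributed: 54.
Priya keeps 54 and receives 4.1 × 54 × 1/28 = 7.91 from the security fund, for a payoff of 61.91.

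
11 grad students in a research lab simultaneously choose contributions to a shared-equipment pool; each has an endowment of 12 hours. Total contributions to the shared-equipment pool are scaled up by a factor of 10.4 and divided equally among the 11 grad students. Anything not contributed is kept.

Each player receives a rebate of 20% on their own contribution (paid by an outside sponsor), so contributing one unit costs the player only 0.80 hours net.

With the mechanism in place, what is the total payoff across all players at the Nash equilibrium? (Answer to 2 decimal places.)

1399.20 hours

Under the mechanism each unit contributed yields (10.4/11) / 0.80 = 1.1818 back to its contributor per unit of net cost, which exceeds 1, making full contribution the dominant choice for everyone.
At the Nash equilibrium everyone contributes 12. Group total payoff = 11 × (12 × 0.20 + 10.4 × 12) = 1399.20.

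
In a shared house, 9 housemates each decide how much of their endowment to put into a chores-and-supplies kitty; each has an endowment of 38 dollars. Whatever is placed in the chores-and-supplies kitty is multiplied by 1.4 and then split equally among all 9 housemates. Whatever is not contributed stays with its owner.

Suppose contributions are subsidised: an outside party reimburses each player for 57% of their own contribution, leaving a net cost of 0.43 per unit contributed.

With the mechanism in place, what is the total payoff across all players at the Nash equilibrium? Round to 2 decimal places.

342.00 dollars

Even with the mechanism, each unit contributed returns only (1.4/9) / 0.43 = 0.3618 per unit of net cost, so contributing nothing is still dominant.
At the Nash equilibrium no one contributes; group total payoff = 9 × 38 = 342.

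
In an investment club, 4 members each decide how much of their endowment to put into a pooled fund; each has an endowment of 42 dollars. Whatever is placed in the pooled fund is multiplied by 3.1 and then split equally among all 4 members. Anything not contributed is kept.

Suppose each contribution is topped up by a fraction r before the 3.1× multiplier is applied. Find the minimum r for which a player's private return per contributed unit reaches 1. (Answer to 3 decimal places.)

With matching at rate r, one contributed unit becomes (1 + r) in the pooled fund and returns 3.1 × (1 + r) / 4 to the contributor.
Setting this equal to 1: 1 + r = 4/3.1 = 1.2903.
So the minimum matching rate is r = 1.2903 − 1 = 0.290.

0.290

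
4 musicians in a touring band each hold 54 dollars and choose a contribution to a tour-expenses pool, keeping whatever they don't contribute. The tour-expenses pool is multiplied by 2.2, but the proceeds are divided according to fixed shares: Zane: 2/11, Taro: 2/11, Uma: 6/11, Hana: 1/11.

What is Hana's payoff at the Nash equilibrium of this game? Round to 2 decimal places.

64.80 dollars

Each unit j contributes comes back to j as 2.2 × (j's share), so j prefers to contribute only if that share exceeds 1/2.2 = 0.4545; otherwise keeping the unit dominates.
The only share above 0.4545 is Uma's 6/11, contributing 54; the remaining 3 contribute 0. Total contributed: 54.
Hana keeps 54 and receives 2.2 × 54 × 1/11 = 10.80 from the tour-expenses pool, for a payoff of 64.80.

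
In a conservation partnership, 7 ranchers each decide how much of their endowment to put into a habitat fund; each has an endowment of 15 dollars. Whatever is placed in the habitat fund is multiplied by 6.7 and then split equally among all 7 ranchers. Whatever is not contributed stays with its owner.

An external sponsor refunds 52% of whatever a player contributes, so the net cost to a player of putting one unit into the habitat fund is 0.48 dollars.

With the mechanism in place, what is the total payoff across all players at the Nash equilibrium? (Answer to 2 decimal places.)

Under the mechanism each unit contributed yields (6.7/7) / 0.48 = 1.9940 back to its contributor per unit of net cost, which exceeds 1, making full contribution the dominant choice for everyone.
So the Nash equilibrium is full contribution by all 7; the group earns 7 × (15 × 0.52 + 6.7 × 15) = 758.10.

758.10 dollars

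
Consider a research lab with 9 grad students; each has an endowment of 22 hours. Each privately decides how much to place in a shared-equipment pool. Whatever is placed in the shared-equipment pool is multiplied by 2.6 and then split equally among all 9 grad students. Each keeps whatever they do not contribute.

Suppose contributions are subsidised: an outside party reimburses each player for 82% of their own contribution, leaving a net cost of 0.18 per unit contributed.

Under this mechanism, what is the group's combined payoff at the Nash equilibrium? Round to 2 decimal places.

677.16 hours

Under the mechanism each unit contributed yields (2.6/9) / 0.18 = 1.6049 back to its contributor per unit of net cost, which exceeds 1, making full contribution the dominant choice for everyone.
So the Nash equilibrium is full contribution by all 9; the group earns 9 × (22 × 0.82 + 2.6 × 22) = 677.16.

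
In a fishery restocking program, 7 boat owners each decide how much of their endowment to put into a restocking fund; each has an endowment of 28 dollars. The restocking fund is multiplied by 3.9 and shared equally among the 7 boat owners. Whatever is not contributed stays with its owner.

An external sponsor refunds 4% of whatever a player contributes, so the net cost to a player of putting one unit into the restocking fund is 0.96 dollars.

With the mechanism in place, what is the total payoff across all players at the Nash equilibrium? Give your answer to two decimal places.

The effective private return is (3.9/7) / 0.96 = 0.5804, which is still under 1, so the mechanism doesn't change anyone's dominant strategy: zero contribution.
At the Nash equilibrium no one contributes; group total payoff = 7 × 28 = 196.

196.00 dollars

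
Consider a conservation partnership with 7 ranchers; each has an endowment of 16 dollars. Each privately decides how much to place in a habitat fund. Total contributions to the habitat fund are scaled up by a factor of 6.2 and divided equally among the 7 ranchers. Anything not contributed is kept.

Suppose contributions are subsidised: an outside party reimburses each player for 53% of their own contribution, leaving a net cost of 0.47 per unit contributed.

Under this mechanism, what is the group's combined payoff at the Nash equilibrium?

Under the mechanism each unit contributed yields (6.2/7) / 0.47 = 1.8845 back to its contributor per unit of net cost, which exceeds 1, making full contribution the dominant choice for everyone.
So the Nash equilibrium is full contribution by all 7; the group earns 7 × (16 × 0.53 + 6.2 × 16) = 753.76.

753.76 dollars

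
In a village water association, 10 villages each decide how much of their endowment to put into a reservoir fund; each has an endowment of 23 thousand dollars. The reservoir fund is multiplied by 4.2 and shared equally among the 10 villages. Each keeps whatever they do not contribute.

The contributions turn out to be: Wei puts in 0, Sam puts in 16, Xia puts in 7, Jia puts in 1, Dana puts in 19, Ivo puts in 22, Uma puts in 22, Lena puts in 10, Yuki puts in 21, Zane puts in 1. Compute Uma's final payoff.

Total contributed: 0 + 16 + 7 + 1 + 19 + 22 + 22 + 10 + 21 + 1 = 119.
Each receives 4.2 × 119 / 10 = 49.98 from the reservoir fund.
Uma keeps 23 − 22 = 1, so Uma's payoff is 1 + 49.98 = 50.98.

50.98 thousand dollars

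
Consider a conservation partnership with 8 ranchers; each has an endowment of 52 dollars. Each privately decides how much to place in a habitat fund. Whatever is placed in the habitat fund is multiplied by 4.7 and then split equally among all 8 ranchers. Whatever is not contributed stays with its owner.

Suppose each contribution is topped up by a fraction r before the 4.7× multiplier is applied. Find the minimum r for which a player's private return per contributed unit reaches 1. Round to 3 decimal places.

With matching at rate r, one contributed unit becomes (1 + r) in the habitat fund and returns 4.7 × (1 + r) / 8 to the contributor.
Setting this equal to 1: 1 + r = 8/4.7 = 1.7021.
So the minimum matching rate is r = 1.7021 − 1 = 0.702.

0.702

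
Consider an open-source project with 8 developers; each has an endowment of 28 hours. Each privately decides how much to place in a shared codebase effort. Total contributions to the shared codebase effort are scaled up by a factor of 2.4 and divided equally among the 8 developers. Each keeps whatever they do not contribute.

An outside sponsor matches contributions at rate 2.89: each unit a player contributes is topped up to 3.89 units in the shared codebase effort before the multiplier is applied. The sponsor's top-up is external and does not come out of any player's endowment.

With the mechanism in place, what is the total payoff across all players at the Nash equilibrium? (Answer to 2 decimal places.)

2091.26 hours

Under the mechanism each unit contributed yields 2.4 × 3.89 / 8 = 1.1670 back to its contributor per unit of net cost, which exceeds 1, making full contribution the dominant choice for everyone.
So the Nash equilibrium is full contribution by all 8; the group earns 2.4 × 3.89 × 224 = 2091.26.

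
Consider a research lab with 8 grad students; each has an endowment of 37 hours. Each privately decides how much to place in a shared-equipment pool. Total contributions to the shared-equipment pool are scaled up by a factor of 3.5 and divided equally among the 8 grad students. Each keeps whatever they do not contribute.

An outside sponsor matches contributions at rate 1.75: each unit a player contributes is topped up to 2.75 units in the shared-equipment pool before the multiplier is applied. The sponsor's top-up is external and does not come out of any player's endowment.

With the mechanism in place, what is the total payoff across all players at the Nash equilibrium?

The effective private return per unit is now 3.5 × 2.75 / 8 = 1.2031 > 1, so every player's dominant strategy flips to full contribution.
At the Nash equilibrium everyone contributes 37. Group total payoff = 3.5 × 2.75 × 296 = 2849.00.

2849.00 hours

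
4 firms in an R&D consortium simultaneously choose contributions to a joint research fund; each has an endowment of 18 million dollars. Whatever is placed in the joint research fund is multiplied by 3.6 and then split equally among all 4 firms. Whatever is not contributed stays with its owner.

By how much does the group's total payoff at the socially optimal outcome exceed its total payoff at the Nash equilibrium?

187.20 million dollars

Each contributed unit returns 3.6/4 = 0.9000 to its contributor — below 1 — so contributing 0 is dominant for every player. At the Nash equilibrium everyone keeps their 18, and the group total is 4 × 18 = 72.
Each contributed unit returns 3.600 to the group as a whole (0.9000 to each of 4 players), which exceeds 1, so the social optimum is full contribution: group total = 3.600 × 72 = 259.20.
Efficiency loss = 259.20 − 72 = 187.20.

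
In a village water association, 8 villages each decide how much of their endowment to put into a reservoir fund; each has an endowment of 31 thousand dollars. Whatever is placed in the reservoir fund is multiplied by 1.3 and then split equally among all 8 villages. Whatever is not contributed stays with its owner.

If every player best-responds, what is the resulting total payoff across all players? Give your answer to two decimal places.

248.00 thousand dollars

Each contributed unit returns 1.3/8 = 0.1625 to its contributor — below 1 — so contributing 0 is dominant for every player. At the Nash equilibrium everyone keeps their 31, and the group total is 8 × 31 = 248.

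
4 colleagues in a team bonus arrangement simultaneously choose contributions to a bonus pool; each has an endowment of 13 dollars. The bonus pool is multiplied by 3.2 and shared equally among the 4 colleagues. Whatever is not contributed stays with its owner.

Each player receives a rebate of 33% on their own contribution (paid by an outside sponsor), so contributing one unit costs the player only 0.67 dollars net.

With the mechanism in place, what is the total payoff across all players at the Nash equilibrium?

Under the mechanism each unit contributed yields (3.2/4) / 0.67 = 1.1940 back to its contributor per unit of net cost, which exceeds 1, making full contribution the dominant choice for everyone.
At the Nash equilibrium everyone contributes 13. Group total payoff = 4 × (13 × 0.33 + 3.2 × 13) = 183.56.

183.56 dollars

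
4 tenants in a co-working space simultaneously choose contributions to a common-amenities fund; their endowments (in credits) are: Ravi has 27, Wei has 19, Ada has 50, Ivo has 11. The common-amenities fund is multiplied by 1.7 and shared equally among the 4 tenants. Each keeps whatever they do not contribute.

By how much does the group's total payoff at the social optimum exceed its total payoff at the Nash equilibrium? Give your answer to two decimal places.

74.90 credits

The private return per contributed unit is 1.7/4 = 0.4250 < 1 for every player regardless of endowment, so the Nash equilibrium is zero contribution and the group total is Σ E_j = 27 + 19 + 50 + 11 = 107.
Each contributed unit returns 1.700 to the group, so the social optimum is full contribution by everyone: group total = 1.700 × 107 = 181.90.
Efficiency loss = (1.700 − 1) × 107 = 74.90.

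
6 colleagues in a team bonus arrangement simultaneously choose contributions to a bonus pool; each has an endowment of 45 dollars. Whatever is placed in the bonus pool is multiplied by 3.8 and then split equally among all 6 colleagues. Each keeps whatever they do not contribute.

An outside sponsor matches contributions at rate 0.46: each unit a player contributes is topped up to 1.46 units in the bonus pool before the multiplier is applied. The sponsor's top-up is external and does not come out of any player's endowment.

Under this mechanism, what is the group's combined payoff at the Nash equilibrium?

270.00 dollars

With the mechanism, a contributed unit returns 3.8 × 1.46 / 6 = 0.9247 per unit of net cost — still below 1 — so contributing 0 remains dominant for every player.
At the Nash equilibrium no one contributes; group total payoff = 6 × 45 = 270.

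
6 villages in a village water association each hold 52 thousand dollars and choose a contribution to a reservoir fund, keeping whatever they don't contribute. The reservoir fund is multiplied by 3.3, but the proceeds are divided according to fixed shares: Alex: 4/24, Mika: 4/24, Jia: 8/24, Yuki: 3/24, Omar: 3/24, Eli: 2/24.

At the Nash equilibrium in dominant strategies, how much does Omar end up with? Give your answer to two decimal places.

A player with share s gets back 3.3·s per unit contributed, so full contribution is dominant for anyone with s > 1/3.3 = 0.3030 and zero contribution is dominant for anyone below.
Only Jia (8/24) clears that bar, contributing 52; the remaining 5 contribute 0. Total contributed: 52.
Omar keeps 52 and receives 3.3 × 52 × 3/24 = 21.45 from the reservoir fund, for a payoff of 73.45.

73.45 thousand dollars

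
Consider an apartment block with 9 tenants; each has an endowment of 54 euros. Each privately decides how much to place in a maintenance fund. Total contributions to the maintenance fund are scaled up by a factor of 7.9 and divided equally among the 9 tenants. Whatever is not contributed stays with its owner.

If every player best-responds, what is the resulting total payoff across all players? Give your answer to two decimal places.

Each contributed unit returns 7.9/9 = 0.8778 to its contributor — below 1 — so contributing 0 is dominant for every player. At the Nash equilibrium everyone keeps their 54, and the group total is 9 × 54 = 486.

486.00 euros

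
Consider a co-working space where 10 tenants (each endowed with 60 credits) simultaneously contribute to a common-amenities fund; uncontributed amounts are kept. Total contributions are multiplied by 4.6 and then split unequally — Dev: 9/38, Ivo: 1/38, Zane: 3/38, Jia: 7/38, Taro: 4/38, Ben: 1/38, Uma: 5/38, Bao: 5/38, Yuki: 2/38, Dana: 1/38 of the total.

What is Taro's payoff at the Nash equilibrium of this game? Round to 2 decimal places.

A player with share s gets back 4.6·s per unit contributed, so full contribution is dominant for anyone with s > 1/4.6 = 0.2174 and zero contribution is dominant for anyone below.
The only share above 0.2174 is Dev's 9/38, contributing 60; the remaining 9 contribute 0. Total contributed: 60.
Taro keeps 60 and receives 4.6 × 60 × 4/38 = 29.05 from the common-amenities fund, for a payoff of 89.05.

89.05 credits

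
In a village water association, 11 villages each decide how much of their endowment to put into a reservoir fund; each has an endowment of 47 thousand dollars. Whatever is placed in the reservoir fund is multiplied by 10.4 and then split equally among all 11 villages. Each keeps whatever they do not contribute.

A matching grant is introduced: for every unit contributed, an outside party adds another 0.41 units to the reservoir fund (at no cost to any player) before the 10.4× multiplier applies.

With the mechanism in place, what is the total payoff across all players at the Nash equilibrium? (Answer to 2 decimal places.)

The effective private return per unit is now 10.4 × 1.41 / 11 = 1.3331 > 1, so every player's dominant strategy flips to full contribution.
At the Nash equilibrium everyone contributes 47. Group total payoff = 10.4 × 1.41 × 517 = 7581.29.

7581.29 thousand dollars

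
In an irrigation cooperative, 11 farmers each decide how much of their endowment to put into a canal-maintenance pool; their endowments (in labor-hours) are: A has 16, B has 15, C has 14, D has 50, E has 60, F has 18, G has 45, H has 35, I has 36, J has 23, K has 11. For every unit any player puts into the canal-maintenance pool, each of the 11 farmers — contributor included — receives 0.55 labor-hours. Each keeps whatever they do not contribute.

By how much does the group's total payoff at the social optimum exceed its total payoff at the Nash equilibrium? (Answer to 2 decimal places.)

The private return per contributed unit is 0.55 < 1 for everyone, so the Nash equilibrium is zero contribution and the group total is Σ E_j = 16 + 15 + 14 + 50 + 60 + 18 + 45 + 35 + 36 + 23 + 11 = 323.
Each contributed unit returns 6.050 to the group, so the social optimum is full contribution by everyone: group total = 6.050 × 323 = 1954.15.
Efficiency loss = (6.050 − 1) × 323 = 1631.15.

1631.15 labor-hours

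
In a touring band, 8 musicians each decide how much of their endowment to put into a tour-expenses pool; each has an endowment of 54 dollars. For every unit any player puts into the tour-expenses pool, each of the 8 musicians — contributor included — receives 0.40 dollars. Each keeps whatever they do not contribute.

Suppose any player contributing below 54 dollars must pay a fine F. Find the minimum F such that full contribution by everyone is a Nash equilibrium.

32.40 dollars

Given the others contribute fully, the best deviation is to contribute 0 (any partial contribution still incurs the fine and gives up units whose private return 0.40 is below 1).
Deviating from 54 to 0 saves 54 dollars but forfeits the deviator's share of the drop in the tour-expenses pool: 0.40 × 54 = 21.60.
So the deviation gain is 54 − 21.60 = 32.40, and the fine must be at least 32.40 dollars to wipe it out.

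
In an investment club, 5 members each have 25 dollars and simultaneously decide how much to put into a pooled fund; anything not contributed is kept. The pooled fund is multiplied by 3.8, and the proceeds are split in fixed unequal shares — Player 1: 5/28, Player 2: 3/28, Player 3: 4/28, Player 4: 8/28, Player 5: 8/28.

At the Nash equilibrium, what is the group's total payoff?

For player j, contributing a unit is worthwhile iff 3.8 × (j's share) ≥ 1, i.e. iff j's share is at least 0.2632.
Player 4 and Player 5 are above the threshold, contributing 25 each; the remaining 3 contribute 0. Total contributed: 50.
The pooled fund pays out 3.8 × 50 = 190.00 in total (split across the unequal shares, but the aggregate is all that matters for the group sum).
The 3 free-riders keep 25 each, adding 75. Group total = 75 + 190.00 = 265.00.

265.00 dollars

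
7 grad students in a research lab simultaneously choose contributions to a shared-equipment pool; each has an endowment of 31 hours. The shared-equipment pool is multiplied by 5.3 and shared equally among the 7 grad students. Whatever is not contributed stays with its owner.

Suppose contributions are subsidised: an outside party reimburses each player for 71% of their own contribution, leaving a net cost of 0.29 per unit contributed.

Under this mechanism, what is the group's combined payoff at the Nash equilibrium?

The effective private return per unit is now (5.3/7) / 0.29 = 2.6108 > 1, so every player's dominant strategy flips to full contribution.
At the Nash equilibrium everyone contributes 31. Group total payoff = 7 × (31 × 0.71 + 5.3 × 31) = 1304.17.

1304.17 hours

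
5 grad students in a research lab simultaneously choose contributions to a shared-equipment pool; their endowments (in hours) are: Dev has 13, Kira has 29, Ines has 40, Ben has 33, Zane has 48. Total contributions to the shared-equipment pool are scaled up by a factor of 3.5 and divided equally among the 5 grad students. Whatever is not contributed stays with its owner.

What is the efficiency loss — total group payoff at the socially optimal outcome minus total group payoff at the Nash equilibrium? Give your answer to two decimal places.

The private return per contributed unit is 3.5/5 = 0.7000 < 1 for every player regardless of endowment, so the Nash equilibrium is zero contribution and the group total is Σ E_j = 13 + 29 + 40 + 33 + 48 = 163.
Each contributed unit returns 3.500 to the group, so the social optimum is full contribution by everyone: group total = 3.500 × 163 = 570.50.
Efficiency loss = (3.500 − 1) × 163 = 407.50.

407.50 hours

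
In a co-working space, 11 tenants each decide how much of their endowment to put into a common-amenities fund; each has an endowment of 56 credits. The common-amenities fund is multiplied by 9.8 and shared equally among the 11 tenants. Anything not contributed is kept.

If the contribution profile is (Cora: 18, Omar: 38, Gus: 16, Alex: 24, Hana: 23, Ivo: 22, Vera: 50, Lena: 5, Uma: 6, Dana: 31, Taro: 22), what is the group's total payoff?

2860.00 credits

Total contributed: 18 + 38 + 16 + 24 + 23 + 22 + 50 + 5 + 6 + 31 + 22 = 255; total kept: 11 × 56 − 255 = 361.
The common-amenities fund pays out 9.8 × 255 = 2499.00 in aggregate.
Group total = 361 + 2499.00 = 2860.00.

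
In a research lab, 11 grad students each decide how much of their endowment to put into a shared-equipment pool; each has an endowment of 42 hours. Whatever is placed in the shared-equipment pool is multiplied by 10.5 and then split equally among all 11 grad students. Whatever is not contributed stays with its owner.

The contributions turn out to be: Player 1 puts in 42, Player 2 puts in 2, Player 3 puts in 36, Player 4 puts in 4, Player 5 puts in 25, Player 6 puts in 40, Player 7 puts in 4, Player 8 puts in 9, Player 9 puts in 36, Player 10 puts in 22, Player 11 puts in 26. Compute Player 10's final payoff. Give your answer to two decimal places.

Total contributed: 42 + 2 + 36 + 4 + 25 + 40 + 4 + 9 + 36 + 22 + 26 = 246.
Each receives 10.5 × 246 / 11 = 234.82 from the shared-equipment pool.
Player 10 keeps 42 − 22 = 20, so Player 10's payoff is 20 + 234.82 = 254.82.

254.82 hours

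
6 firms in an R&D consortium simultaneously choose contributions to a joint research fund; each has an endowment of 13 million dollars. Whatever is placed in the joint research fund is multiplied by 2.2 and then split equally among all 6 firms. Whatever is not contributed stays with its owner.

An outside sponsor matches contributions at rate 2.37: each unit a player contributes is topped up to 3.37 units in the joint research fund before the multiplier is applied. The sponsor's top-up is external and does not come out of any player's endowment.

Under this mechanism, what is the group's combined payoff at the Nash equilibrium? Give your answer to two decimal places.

Under the mechanism each unit contributed yields 2.2 × 3.37 / 6 = 1.2357 back to its contributor per unit of net cost, which exceeds 1, making full contribution the dominant choice for everyone.
At the Nash equilibrium everyone contributes 13. Group total payoff = 2.2 × 3.37 × 78 = 578.29.

578.29 million dollars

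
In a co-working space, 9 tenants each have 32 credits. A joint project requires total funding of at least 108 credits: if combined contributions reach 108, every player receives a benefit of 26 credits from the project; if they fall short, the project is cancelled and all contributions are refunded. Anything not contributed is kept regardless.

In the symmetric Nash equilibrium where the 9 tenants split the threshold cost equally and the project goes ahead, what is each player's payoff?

Equal share of the threshold: 108/9 = 12.
At this profile no one gains by cutting their contribution: any cut drops the total below 108, the project is cancelled, contributions are refunded, and the deviator ends with 32, which is less than 32 − 12 + 26 = 46. Contributing more than 12 just wastes the excess. So contributing exactly 12 is a best response.
Each player's payoff: 32 − 12 + 26 = 46.

46 credits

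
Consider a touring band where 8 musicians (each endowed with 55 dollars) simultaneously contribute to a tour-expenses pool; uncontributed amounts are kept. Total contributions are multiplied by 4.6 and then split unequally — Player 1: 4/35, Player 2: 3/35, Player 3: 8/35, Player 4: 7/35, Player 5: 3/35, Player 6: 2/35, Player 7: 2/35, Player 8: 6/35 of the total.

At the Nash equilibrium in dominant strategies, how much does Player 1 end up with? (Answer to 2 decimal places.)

A player with share s gets back 4.6·s per unit contributed, so full contribution is dominant for anyone with s > 1/4.6 = 0.2174 and zero contribution is dominant for anyone below.
The only share above 0.2174 is Player 3's 8/35, contributing 55; the remaining 7 contribute 0. Total contributed: 55.
Player 1 keeps 55 and receives 4.6 × 55 × 4/35 = 28.91 from the tour-expenses pool, for a payoff of 83.91.

83.91 dollars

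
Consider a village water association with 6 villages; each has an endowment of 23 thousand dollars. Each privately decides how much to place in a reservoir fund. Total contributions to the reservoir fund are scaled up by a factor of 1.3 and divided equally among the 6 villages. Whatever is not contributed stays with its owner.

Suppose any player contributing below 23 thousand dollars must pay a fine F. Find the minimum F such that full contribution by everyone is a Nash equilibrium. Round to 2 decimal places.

18.02 thousand dollars

Given the others contribute fully, the best deviation is to contribute 0 (any partial contribution still incurs the fine and gives up units whose private return 0.2167 is below 1).
Deviating from 23 to 0 saves 23 thousand dollars but forfeits the deviator's share of the drop in the reservoir fund: 1.3/6 × 23 = 4.98.
So the deviation gain is 23 − 4.98 = 18.02, and the fine must be at least 18.02 thousand dollars to wipe it out.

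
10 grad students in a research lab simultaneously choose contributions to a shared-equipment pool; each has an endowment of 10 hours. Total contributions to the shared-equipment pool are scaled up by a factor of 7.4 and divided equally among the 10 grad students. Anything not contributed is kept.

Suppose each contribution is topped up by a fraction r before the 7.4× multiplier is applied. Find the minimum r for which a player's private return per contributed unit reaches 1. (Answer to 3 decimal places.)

With matching at rate r, one contributed unit becomes (1 + r) in the shared-equipment pool and returns 7.4 × (1 + r) / 10 to the contributor.
Setting this equal to 1: 1 + r = 10/7.4 = 1.3514.
So the minimum matching rate is r = 1.3514 − 1 = 0.351.

0.351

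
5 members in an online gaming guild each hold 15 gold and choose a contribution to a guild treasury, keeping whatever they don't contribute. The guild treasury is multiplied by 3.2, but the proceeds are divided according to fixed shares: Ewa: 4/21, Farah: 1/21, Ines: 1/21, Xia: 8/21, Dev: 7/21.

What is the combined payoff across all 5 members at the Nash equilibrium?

A player with share s gets back 3.2·s per unit contributed, so full contribution is dominant for anyone with s > 1/3.2 = 0.3125 and zero contribution is dominant for anyone below.
Xia and Dev are above the threshold, contributing 15 each; the remaining 3 contribute 0. Total contributed: 30.
The guild treasury pays out 3.2 × 30 = 96.00 in total (split across the unequal shares, but the aggregate is all that matters for the group sum).
The 3 free-riders keep 15 each, adding 45. Group total = 45 + 96.00 = 141.00.

141.00 gold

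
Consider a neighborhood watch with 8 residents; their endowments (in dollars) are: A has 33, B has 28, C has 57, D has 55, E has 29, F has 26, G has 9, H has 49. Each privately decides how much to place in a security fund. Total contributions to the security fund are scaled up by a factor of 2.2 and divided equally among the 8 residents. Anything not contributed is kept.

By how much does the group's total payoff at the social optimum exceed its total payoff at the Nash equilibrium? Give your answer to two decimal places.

The private return per contributed unit is 2.2/8 = 0.2750 < 1 for every player regardless of endowment, so the Nash equilibrium is zero contribution and the group total is Σ E_j = 33 + 28 + 57 + 55 + 29 + 26 + 9 + 49 = 286.
Each contributed unit returns 2.200 to the group, so the social optimum is full contribution by everyone: group total = 2.200 × 286 = 629.20.
Efficiency loss = (2.200 − 1) × 286 = 343.20.

343.20 dollars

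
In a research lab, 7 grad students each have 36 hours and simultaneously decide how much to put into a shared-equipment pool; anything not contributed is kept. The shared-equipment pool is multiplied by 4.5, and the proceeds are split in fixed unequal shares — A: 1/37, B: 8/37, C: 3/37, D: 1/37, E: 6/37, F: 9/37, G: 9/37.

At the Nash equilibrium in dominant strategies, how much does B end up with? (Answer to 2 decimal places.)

106.05 hours

For player j, contributing a unit is worthwhile iff 4.5 × (j's share) ≥ 1, i.e. iff j's share is at least 0.2222.
F and G clear that bar, contributing 36 each; the remaining 5 contribute 0. Total contributed: 72.
B keeps 36 and receives 4.5 × 72 × 8/37 = 70.05 from the shared-equipment pool, for a payoff of 106.05.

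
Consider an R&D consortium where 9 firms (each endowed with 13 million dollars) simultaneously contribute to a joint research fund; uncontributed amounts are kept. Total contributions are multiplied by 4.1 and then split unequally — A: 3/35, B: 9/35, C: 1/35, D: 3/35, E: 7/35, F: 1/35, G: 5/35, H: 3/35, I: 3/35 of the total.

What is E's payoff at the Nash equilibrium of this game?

For player j, contributing a unit is worthwhile iff 4.1 × (j's share) ≥ 1, i.e. iff j's share is at least 0.2439.
Only B (9/35) clears that bar, contributing 13; the remaining 8 contribute 0. Total contributed: 13.
E keeps 13 and receives 4.1 × 13 × 7/35 = 10.66 from the joint research fund, for a payoff of 23.66.

23.66 million dollars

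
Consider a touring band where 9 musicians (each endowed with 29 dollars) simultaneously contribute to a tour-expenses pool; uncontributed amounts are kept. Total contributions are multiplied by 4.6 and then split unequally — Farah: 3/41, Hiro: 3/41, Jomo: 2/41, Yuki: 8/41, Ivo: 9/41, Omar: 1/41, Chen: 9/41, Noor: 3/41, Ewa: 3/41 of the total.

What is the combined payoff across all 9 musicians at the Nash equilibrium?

469.80 dollars

Each unit j contributes comes back to j as 4.6 × (j's share), so j prefers to contribute only if that share exceeds 1/4.6 = 0.2174; otherwise keeping the unit dominates.
The shares above 0.2174 belong to Ivo and Chen, contributing 29 each; the remaining 7 contribute 0. Total contributed: 58.
The tour-expenses pool pays out 4.6 × 58 = 266.80 in total (split across the unequal shares, but the aggregate is all that matters for the group sum).
The 7 free-riders keep 29 each, adding 203. Group total = 203 + 266.80 = 469.80.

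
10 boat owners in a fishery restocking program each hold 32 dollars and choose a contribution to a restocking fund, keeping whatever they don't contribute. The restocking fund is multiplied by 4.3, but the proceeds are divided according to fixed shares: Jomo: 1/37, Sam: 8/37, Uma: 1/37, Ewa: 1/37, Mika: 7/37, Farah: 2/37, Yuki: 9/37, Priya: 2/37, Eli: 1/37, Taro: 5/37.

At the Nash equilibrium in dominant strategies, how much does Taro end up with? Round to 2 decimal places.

For player j, contributing a unit is worthwhile iff 4.3 × (j's share) ≥ 1, i.e. iff j's share is at least 0.2326.
Yuki alone (share 9/37) is above the threshold, contributing 32; the remaining 9 contribute 0. Total contributed: 32.
Taro keeps 32 and receives 4.3 × 32 × 5/37 = 18.59 from the restocking fund, for a payoff of 50.59.

50.59 dollars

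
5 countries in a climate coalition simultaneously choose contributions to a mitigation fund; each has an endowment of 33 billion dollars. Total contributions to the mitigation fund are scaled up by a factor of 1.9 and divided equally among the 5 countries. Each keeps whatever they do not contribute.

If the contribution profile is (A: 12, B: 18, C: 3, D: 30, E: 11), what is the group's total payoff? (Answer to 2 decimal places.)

Total contributed: 12 + 18 + 3 + 30 + 11 = 74; total kept: 5 × 33 − 74 = 91.
The mitigation fund pays out 1.9 × 74 = 140.60 in aggregate.
Group total = 91 + 140.60 = 231.60.

231.60 billion dollars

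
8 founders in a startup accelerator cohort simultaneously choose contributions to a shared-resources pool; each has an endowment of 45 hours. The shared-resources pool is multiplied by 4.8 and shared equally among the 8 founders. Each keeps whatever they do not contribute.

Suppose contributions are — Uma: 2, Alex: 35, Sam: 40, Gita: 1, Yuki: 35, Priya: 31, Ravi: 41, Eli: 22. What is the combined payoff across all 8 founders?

Total contributed: 2 + 35 + 40 + 1 + 35 + 31 + 41 + 22 = 207; total kept: 8 × 45 − 207 = 153.
The shared-resources pool pays out 4.8 × 207 = 993.60 in aggregate.
Group total = 153 + 993.60 = 1146.60.

1146.60 hours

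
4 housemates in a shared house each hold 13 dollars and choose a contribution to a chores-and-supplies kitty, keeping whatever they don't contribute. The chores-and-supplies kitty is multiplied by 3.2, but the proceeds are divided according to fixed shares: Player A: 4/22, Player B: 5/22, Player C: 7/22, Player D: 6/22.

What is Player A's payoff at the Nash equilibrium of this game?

20.56 dollars

Each unit j contributes comes back to j as 3.2 × (j's share), so j prefers to contribute only if that share exceeds 1/3.2 = 0.3125; otherwise keeping the unit dominates.
The only share above 0.3125 is Player C's 7/22, contributing 13; the remaining 3 contribute 0. Total contributed: 13.
Player A keeps 13 and receives 3.2 × 13 × 4/22 = 7.56 from the chores-and-supplies kitty, for a payoff of 20.56.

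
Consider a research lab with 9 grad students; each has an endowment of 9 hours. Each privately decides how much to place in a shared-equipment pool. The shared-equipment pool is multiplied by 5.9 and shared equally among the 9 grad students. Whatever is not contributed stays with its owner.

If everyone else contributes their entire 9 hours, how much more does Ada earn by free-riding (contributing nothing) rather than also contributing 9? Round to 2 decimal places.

Switching from a contribution of 9 to 0 lets Ada keep an extra 9 hours, but lowers the shared-equipment pool by 9, which costs Ada their own share of that drop: 5.9/9 × 9 = 5.90.
Net gain = 9 − 5.90 = 3.10. The private return per contributed unit (0.6556) is below 1, so free-riding is indeed the best response regardless of what the others do.

3.10 hours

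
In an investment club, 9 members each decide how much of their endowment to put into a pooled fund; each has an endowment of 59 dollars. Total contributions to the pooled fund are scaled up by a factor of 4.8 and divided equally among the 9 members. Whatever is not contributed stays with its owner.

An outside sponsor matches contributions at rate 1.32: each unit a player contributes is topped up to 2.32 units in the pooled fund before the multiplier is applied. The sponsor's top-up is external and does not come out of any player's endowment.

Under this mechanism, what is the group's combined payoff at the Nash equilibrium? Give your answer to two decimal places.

Under the mechanism each unit contributed yields 4.8 × 2.32 / 9 = 1.2373 back to its contributor per unit of net cost, which exceeds 1, making full contribution the dominant choice for everyone.
At the Nash equilibrium everyone contributes 59. Group total payoff = 4.8 × 2.32 × 531 = 5913.22.

5913.22 dollars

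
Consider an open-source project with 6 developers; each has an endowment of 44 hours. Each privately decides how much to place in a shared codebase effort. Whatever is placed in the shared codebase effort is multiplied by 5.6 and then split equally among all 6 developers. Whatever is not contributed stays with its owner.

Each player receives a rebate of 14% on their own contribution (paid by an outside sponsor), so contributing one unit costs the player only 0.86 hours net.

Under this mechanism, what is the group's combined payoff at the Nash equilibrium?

1515.36 hours

With the mechanism, a contributed unit returns (5.6/6) / 0.86 = 1.0853 per unit of net cost to the contributor — now above 1 — so contributing fully is weakly dominant for every player.
So the Nash equilibrium is full contribution by all 6; the group earns 6 × (44 × 0.14 + 5.6 × 44) = 1515.36.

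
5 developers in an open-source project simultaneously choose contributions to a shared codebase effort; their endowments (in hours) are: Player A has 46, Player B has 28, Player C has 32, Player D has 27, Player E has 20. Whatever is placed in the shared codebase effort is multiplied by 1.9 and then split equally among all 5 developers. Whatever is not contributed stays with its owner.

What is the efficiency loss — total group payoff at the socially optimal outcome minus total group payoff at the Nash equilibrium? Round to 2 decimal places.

The private return per contributed unit is 1.9/5 = 0.3800 < 1 for every player regardless of endowment, so the Nash equilibrium is zero contribution and the group total is Σ E_j = 46 + 28 + 32 + 27 + 20 = 153.
Each contributed unit returns 1.900 to the group, so the social optimum is full contribution by everyone: group total = 1.900 × 153 = 290.70.
Efficiency loss = (1.900 − 1) × 153 = 137.70.

137.70 hours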